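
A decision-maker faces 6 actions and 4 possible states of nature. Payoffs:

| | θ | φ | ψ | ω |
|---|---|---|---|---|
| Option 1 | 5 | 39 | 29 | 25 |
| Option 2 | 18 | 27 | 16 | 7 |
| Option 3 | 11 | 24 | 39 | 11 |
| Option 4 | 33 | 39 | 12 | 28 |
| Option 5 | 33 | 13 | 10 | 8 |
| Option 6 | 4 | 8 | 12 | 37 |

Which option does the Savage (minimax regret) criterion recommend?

Option 3

Column bests: θ=33, φ=39, ψ=39, ω=37.
Option 1 regrets: 28, 0, 10, 12 → max 28
Option 2 regrets: 15, 12, 23, 30 → max 30
Option 3 regrets: 22, 15, 0, 26 → max 26
Option 4 regrets: 0, 0, 27, 9 → max 27
Option 5 regrets: 0, 26, 29, 29 → max 29
Option 6 regrets: 29, 31, 27, 0 → max 31
Smallest max regret = 26 → Option 3.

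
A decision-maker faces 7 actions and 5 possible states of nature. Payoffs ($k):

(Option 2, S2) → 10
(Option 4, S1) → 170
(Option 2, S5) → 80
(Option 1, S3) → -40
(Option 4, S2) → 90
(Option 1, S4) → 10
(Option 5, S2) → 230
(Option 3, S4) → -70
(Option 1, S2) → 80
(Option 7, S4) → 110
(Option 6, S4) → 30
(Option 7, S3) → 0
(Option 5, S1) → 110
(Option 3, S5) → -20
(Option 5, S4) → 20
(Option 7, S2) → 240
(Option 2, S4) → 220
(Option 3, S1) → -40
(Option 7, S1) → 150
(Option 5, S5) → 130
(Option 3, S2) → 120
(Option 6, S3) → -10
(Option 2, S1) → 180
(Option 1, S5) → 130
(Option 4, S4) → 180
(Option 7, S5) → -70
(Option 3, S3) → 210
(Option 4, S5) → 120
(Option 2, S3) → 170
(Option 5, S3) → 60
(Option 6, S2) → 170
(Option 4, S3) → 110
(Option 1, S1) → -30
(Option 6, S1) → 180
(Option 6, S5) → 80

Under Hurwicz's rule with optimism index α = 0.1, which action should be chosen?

Option 1: 0.1·130 + 0.9·(-40) = -23
Option 2: 0.1·220 + 0.9·10 = 31
Option 3: 0.1·210 + 0.9·(-70) = -42
Option 4: 0.1·180 + 0.9·90 = 99
Option 5: 0.1·230 + 0.9·20 = 41
Option 6: 0.1·180 + 0.9·(-10) = 9
Option 7: 0.1·240 + 0.9·(-70) = -39
Highest Hurwicz score = 99 → Option 4.

Option 4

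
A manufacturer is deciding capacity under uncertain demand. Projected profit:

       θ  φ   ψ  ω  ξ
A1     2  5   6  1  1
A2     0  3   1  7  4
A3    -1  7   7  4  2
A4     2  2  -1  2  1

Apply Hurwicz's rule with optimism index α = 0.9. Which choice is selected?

A2

A1: 0.9·6 + 0.1·1 = 5.5
A2: 0.9·7 + 0.1·0 = 6.3
A3: 0.9·7 + 0.1·(-1) = 6.2
A4: 0.9·2 + 0.1·(-1) = 1.7
Highest Hurwicz score = 6.3 → A2.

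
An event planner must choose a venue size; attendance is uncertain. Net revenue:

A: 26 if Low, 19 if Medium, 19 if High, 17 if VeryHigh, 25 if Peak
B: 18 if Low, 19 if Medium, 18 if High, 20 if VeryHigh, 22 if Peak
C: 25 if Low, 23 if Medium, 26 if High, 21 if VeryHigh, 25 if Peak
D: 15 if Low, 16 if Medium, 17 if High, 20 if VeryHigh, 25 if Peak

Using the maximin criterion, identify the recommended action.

Row minima: A=17, B=18, C=21, D=15
Best worst-case = 21 → C.

C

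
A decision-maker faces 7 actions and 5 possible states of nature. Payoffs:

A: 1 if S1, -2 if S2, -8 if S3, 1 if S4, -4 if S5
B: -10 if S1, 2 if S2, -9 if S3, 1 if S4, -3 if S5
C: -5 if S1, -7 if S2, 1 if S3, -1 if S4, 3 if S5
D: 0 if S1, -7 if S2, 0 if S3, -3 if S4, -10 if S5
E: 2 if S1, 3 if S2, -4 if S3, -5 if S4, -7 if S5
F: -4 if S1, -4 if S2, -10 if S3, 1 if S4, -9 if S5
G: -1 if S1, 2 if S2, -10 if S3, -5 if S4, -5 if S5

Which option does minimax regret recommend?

A

Column bests: S1=2, S2=3, S3=1, S4=1, S5=3.
A regrets: 1, 5, 9, 0, 7 → max 9
B regrets: 12, 1, 10, 0, 6 → max 12
C regrets: 7, 10, 0, 2, 0 → max 10
D regrets: 2, 10, 1, 4, 13 → max 13
E regrets: 0, 0, 5, 6, 10 → max 10
F regrets: 6, 7, 11, 0, 12 → max 12
G regrets: 3, 1, 11, 6, 8 → max 11
Smallest max regret = 9 → A.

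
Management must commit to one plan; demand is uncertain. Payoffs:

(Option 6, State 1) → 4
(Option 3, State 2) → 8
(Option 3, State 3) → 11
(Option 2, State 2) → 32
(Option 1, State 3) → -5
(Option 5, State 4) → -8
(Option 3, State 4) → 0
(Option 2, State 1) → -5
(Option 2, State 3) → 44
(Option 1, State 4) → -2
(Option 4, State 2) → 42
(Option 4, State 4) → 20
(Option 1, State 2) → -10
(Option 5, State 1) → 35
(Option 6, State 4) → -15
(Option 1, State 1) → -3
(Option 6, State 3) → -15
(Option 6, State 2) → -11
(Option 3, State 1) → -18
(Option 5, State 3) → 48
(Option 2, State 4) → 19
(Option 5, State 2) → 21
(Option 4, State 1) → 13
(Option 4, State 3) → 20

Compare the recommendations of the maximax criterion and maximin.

maximax → Option 5; maximin → Option 4 (disagree)

Row maxima: Option 1=-2, Option 2=44, Option 3=11, Option 4=42, Option 5=48, Option 6=4
Best best-case = 48 → Option 5.
Row minima: Option 1=-10, Option 2=-5, Option 3=-18, Option 4=13, Option 5=-8, Option 6=-15
Best worst-case = 13 → Option 4.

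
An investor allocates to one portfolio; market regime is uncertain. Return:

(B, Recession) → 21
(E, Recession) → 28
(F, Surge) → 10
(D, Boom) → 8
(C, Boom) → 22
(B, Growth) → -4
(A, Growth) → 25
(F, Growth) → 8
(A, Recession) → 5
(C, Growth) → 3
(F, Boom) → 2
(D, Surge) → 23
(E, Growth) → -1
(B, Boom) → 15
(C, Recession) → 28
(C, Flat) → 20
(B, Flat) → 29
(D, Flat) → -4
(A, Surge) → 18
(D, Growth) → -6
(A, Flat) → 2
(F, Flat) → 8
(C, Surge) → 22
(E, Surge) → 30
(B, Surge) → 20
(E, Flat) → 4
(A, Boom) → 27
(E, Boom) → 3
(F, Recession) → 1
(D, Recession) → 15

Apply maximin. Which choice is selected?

C

Row minima: A=2, B=-4, C=3, D=-6, E=-1, F=1
Best worst-case = 3 → C.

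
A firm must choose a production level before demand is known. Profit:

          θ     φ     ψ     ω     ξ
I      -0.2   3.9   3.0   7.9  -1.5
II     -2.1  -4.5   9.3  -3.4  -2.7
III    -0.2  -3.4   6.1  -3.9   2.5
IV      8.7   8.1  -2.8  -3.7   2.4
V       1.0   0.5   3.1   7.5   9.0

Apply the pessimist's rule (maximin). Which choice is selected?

V

Row minima: I=-1.5, II=-4.5, III=-3.9, IV=-3.7, V=0.5
Best worst-case = 0.5 → V.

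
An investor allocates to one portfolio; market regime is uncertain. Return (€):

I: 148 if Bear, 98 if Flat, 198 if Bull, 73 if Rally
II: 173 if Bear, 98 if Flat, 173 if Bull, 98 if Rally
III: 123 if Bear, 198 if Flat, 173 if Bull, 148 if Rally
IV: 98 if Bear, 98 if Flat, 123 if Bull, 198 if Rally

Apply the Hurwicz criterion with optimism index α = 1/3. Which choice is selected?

III

I: 1/3·198 + 2/3·73 = 344/3
II: 1/3·173 + 2/3·98 = 123
III: 1/3·198 + 2/3·123 = 148
IV: 1/3·198 + 2/3·98 = 394/3
Highest Hurwicz score = 148 → III.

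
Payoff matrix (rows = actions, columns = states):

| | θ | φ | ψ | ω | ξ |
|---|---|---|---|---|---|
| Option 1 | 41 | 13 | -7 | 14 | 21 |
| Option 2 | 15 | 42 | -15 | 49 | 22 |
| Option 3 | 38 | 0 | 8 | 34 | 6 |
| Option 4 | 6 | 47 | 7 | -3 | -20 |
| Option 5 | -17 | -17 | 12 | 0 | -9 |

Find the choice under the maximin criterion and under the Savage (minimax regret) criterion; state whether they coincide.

Row minima: Option 1=-7, Option 2=-15, Option 3=0, Option 4=-20, Option 5=-17
Best worst-case = 0 → Option 3.
Column bests: θ=41, φ=47, ψ=12, ω=49, ξ=22.
Option 1 regrets: 0, 34, 19, 35, 1 → max 35
Option 2 regrets: 26, 5, 27, 0, 0 → max 27
Option 3 regrets: 3, 47, 4, 15, 16 → max 47
Option 4 regrets: 35, 0, 5, 52, 42 → max 52
Option 5 regrets: 58, 64, 0, 49, 31 → max 64
Smallest max regret = 27 → Option 2.

maximin → Option 3; minimax regret → Option 2 (disagree)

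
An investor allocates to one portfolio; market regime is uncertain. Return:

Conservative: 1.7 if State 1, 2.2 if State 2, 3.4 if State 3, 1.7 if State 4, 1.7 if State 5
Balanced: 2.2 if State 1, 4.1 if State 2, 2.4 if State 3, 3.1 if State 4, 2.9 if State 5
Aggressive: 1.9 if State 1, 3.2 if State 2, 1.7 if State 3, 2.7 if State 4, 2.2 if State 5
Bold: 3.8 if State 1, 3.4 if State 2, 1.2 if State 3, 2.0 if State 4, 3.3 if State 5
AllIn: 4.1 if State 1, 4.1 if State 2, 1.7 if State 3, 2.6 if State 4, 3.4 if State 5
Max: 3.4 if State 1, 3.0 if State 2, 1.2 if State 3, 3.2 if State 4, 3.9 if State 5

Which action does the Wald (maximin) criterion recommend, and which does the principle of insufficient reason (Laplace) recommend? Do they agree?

maximin → Balanced; laplace → AllIn (disagree)

Row minima: Conservative=1.7, Balanced=2.2, Aggressive=1.7, Bold=1.2, AllIn=1.7, Max=1.2
Best worst-case = 2.2 → Balanced.
Row averages: Conservative=2.14, Balanced=2.94, Aggressive=2.34, Bold=2.74, AllIn=3.18, Max=2.94
Highest average = 3.18 → AllIn.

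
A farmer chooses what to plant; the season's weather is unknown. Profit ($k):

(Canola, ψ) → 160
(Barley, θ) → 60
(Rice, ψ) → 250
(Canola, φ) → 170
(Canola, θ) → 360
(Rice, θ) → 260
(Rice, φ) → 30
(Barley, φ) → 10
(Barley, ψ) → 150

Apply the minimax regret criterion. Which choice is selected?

Canola

Column bests: θ=360, φ=170, ψ=250.
Canola regrets: 0, 0, 90 → max 90
Barley regrets: 300, 160, 100 → max 300
Rice regrets: 100, 140, 0 → max 140
Smallest max regret = 90 → Canola.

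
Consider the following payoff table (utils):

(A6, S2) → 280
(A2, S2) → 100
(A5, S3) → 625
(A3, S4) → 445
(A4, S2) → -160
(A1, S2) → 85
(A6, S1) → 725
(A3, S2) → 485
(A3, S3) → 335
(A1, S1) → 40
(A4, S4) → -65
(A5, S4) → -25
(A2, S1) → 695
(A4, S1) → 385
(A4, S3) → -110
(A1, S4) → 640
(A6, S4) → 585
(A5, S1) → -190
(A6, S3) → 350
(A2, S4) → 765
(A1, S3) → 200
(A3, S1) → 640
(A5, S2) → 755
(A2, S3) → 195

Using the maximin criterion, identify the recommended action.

A3

Row minima: A1=40, A2=100, A3=335, A4=-160, A5=-190, A6=280
Best worst-case = 335 → A3.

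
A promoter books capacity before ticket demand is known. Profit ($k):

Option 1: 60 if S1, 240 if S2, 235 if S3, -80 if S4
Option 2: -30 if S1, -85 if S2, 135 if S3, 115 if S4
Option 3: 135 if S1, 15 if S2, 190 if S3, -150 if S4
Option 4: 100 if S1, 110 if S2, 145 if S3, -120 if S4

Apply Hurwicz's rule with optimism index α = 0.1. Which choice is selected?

Option 1: 0.1·240 + 0.9·(-80) = -48
Option 2: 0.1·135 + 0.9·(-85) = -63
Option 3: 0.1·190 + 0.9·(-150) = -116
Option 4: 0.1·145 + 0.9·(-120) = -93.5
Highest Hurwicz score = -48 → Option 1.

Option 1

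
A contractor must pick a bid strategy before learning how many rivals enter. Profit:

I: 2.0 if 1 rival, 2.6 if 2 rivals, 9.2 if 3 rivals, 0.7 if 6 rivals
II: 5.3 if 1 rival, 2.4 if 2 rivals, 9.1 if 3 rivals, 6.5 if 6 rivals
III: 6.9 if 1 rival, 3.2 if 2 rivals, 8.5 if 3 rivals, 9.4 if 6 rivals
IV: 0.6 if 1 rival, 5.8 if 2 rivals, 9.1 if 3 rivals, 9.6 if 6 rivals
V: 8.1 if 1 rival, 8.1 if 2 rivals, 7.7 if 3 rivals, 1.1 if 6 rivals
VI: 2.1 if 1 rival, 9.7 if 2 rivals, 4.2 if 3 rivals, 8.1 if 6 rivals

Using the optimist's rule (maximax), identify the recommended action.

VI

Row maxima: I=9.2, II=9.1, III=9.4, IV=9.6, V=8.1, VI=9.7
Best best-case = 9.7 → VI.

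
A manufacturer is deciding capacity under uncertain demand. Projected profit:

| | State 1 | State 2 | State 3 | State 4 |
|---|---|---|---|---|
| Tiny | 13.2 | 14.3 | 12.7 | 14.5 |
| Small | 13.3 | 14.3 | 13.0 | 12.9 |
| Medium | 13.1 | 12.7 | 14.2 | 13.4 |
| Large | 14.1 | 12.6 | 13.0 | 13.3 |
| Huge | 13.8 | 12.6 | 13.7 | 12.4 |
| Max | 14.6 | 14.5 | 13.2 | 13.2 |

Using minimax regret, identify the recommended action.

Column bests: State 1=14.6, State 2=14.5, State 3=14.2, State 4=14.5.
Tiny regrets: 1.4, 0.2, 1.5, 0.0 → max 1.5
Small regrets: 1.3, 0.2, 1.2, 1.6 → max 1.6
Medium regrets: 1.5, 1.8, 0.0, 1.1 → max 1.8
Large regrets: 0.5, 1.9, 1.2, 1.2 → max 1.9
Huge regrets: 0.8, 1.9, 0.5, 2.1 → max 2.1
Max regrets: 0.0, 0.0, 1.0, 1.3 → max 1.3
Smallest max regret = 1.3 → Max.

Max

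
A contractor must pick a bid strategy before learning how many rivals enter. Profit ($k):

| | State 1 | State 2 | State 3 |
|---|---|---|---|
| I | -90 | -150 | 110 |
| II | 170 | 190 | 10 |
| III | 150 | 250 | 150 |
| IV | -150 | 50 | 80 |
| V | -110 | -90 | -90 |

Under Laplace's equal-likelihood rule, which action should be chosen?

III

Row averages: I=-130/3, II=370/3, III=550/3, IV=-20/3, V=-290/3
Highest average = 550/3 → III.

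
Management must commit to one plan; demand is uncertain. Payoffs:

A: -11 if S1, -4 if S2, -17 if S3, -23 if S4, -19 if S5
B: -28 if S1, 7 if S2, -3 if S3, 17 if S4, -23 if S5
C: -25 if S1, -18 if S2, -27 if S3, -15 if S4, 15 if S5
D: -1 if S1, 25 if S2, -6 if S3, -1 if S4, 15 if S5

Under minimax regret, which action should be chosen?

Column bests: S1=-1, S2=25, S3=-3, S4=17, S5=15.
A regrets: 10, 29, 14, 40, 34 → max 40
B regrets: 27, 18, 0, 0, 38 → max 38
C regrets: 24, 43, 24, 32, 0 → max 43
D regrets: 0, 0, 3, 18, 0 → max 18
Smallest max regret = 18 → D.

D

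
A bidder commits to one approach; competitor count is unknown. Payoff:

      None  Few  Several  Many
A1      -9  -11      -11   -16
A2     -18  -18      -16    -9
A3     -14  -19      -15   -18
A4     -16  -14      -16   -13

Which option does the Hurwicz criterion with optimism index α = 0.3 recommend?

A1

A1: 0.3·(-9) + 0.7·(-16) = -13.9
A2: 0.3·(-9) + 0.7·(-18) = -15.3
A3: 0.3·(-14) + 0.7·(-19) = -17.5
A4: 0.3·(-13) + 0.7·(-16) = -15.1
Highest Hurwicz score = -13.9 → A1.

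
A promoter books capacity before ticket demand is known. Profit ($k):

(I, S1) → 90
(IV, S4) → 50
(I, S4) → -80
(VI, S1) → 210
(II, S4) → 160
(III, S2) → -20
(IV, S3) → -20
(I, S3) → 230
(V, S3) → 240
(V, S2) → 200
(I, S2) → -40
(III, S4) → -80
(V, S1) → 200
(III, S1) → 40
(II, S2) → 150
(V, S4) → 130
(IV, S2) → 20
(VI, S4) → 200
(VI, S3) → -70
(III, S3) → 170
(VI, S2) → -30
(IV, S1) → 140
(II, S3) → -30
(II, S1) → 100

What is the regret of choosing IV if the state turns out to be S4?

150

Best payoff under S4 is 200.
Regret = 200 − 50 = 150.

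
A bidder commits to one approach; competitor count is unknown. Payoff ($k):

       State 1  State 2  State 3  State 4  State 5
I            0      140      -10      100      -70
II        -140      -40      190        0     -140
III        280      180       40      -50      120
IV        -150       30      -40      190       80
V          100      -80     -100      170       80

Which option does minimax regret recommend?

Column bests: State 1=280, State 2=180, State 3=190, State 4=190, State 5=120.
I regrets: 280, 40, 200, 90, 190 → max 280
II regrets: 420, 220, 0, 190, 260 → max 420
III regrets: 0, 0, 150, 240, 0 → max 240
IV regrets: 430, 150, 230, 0, 40 → max 430
V regrets: 180, 260, 290, 20, 40 → max 290
Smallest max regret = 240 → III.

III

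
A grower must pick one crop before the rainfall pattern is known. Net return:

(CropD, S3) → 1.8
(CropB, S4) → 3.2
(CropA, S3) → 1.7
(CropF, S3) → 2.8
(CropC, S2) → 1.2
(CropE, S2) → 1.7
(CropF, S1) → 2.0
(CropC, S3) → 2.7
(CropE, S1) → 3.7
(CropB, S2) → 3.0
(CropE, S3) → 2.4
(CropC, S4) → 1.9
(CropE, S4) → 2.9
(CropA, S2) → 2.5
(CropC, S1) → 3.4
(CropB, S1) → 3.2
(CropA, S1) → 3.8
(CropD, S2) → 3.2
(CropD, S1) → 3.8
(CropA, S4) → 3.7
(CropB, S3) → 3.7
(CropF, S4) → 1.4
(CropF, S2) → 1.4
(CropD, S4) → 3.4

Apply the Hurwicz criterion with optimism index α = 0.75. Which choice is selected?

CropB

CropD: 0.75·3.8 + 0.25·1.8 = 3.3
CropB: 0.75·3.7 + 0.25·3.0 = 3.525
CropE: 0.75·3.7 + 0.25·1.7 = 3.2
CropF: 0.75·2.8 + 0.25·1.4 = 2.45
CropC: 0.75·3.4 + 0.25·1.2 = 2.85
CropA: 0.75·3.8 + 0.25·1.7 = 3.275
Highest Hurwicz score = 3.525 → CropB.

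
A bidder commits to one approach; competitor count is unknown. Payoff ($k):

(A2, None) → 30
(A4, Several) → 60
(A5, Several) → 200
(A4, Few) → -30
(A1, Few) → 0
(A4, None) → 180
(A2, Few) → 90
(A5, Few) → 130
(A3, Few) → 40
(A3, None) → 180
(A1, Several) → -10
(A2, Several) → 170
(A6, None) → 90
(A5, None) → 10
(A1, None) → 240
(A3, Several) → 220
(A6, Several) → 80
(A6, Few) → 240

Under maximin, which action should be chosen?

A6

Row minima: A1=-10, A2=30, A3=40, A4=-30, A5=10, A6=80
Best worst-case = 80 → A6.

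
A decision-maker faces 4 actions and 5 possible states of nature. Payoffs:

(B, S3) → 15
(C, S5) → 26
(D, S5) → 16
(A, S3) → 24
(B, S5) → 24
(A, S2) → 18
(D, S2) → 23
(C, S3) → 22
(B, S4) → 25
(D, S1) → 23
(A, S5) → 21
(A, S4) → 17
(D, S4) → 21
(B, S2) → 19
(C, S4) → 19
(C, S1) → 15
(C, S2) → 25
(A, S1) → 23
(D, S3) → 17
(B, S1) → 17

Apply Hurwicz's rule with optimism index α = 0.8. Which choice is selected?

A: 0.8·24 + 0.2·17 = 22.6
B: 0.8·25 + 0.2·15 = 23
C: 0.8·26 + 0.2·15 = 23.8
D: 0.8·23 + 0.2·16 = 21.6
Highest Hurwicz score = 23.8 → C.

C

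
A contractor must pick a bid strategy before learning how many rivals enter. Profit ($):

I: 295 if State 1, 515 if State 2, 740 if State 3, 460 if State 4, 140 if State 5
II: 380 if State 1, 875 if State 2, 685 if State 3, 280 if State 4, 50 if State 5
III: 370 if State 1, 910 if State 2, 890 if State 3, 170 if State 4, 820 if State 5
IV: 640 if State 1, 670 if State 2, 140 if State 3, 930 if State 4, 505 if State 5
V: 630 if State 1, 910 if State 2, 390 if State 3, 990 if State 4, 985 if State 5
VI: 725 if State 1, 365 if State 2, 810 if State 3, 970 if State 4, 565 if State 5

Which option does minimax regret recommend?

Column bests: State 1=725, State 2=910, State 3=890, State 4=990, State 5=985.
I regrets: 430, 395, 150, 530, 845 → max 845
II regrets: 345, 35, 205, 710, 935 → max 935
III regrets: 355, 0, 0, 820, 165 → max 820
IV regrets: 85, 240, 750, 60, 480 → max 750
V regrets: 95, 0, 500, 0, 0 → max 500
VI regrets: 0, 545, 80, 20, 420 → max 545
Smallest max regret = 500 → V.

V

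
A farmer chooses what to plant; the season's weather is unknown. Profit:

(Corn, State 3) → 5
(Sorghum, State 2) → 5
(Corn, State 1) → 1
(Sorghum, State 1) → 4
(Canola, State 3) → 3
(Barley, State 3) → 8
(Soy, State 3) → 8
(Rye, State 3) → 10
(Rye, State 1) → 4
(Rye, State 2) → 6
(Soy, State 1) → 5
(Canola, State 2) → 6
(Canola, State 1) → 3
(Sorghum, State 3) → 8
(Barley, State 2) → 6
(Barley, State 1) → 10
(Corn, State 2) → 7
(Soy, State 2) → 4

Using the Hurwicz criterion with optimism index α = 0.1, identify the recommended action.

Sorghum: 0.1·8 + 0.9·4 = 4.4
Rye: 0.1·10 + 0.9·4 = 4.6
Barley: 0.1·10 + 0.9·6 = 6.4
Canola: 0.1·6 + 0.9·3 = 3.3
Soy: 0.1·8 + 0.9·4 = 4.4
Corn: 0.1·7 + 0.9·1 = 1.6
Highest Hurwicz score = 6.4 → Barley.

Barley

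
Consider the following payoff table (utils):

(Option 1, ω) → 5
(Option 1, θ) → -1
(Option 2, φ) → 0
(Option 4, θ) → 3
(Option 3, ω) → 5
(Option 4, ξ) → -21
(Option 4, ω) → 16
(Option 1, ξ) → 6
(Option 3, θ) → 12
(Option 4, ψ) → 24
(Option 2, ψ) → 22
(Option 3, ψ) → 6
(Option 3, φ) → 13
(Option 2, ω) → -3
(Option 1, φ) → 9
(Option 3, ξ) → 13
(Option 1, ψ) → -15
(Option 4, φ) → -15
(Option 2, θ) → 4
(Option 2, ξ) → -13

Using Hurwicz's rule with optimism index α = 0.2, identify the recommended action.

Option 1: 0.2·9 + 0.8·(-15) = -10.2
Option 2: 0.2·22 + 0.8·(-13) = -6
Option 3: 0.2·13 + 0.8·5 = 6.6
Option 4: 0.2·24 + 0.8·(-21) = -12
Highest Hurwicz score = 6.6 → Option 3.

Option 3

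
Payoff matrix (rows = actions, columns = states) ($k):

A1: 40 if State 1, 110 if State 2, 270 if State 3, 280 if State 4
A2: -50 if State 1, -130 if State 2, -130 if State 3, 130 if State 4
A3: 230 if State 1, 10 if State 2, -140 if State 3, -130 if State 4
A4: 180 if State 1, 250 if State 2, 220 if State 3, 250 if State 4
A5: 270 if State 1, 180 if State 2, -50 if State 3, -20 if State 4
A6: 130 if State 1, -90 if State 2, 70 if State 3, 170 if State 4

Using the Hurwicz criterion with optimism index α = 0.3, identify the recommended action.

A1: 0.3·280 + 0.7·40 = 112
A2: 0.3·130 + 0.7·(-130) = -52
A3: 0.3·230 + 0.7·(-140) = -29
A4: 0.3·250 + 0.7·180 = 201
A5: 0.3·270 + 0.7·(-50) = 46
A6: 0.3·170 + 0.7·(-90) = -12
Highest Hurwicz score = 201 → A4.

A4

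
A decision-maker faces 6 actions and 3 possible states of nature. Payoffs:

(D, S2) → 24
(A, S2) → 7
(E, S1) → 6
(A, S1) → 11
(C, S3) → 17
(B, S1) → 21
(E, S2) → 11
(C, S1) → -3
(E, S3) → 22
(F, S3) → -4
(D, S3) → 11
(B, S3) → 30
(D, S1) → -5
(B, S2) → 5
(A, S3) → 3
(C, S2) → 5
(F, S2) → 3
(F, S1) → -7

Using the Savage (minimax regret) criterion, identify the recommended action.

E

Column bests: S1=21, S2=24, S3=30.
A regrets: 10, 17, 27 → max 27
B regrets: 0, 19, 0 → max 19
C regrets: 24, 19, 13 → max 24
D regrets: 26, 0, 19 → max 26
E regrets: 15, 13, 8 → max 15
F regrets: 28, 21, 34 → max 34
Smallest max regret = 15 → E.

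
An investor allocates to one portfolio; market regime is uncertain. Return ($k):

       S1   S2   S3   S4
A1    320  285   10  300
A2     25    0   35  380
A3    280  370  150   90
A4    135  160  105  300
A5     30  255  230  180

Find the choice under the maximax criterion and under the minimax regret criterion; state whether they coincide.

Row maxima: A1=320, A2=380, A3=370, A4=300, A5=255
Best best-case = 380 → A2.
Column bests: S1=320, S2=370, S3=230, S4=380.
A1 regrets: 0, 85, 220, 80 → max 220
A2 regrets: 295, 370, 195, 0 → max 370
A3 regrets: 40, 0, 80, 290 → max 290
A4 regrets: 185, 210, 125, 80 → max 210
A5 regrets: 290, 115, 0, 200 → max 290
Smallest max regret = 210 → A4.

maximax → A2; minimax regret → A4 (disagree)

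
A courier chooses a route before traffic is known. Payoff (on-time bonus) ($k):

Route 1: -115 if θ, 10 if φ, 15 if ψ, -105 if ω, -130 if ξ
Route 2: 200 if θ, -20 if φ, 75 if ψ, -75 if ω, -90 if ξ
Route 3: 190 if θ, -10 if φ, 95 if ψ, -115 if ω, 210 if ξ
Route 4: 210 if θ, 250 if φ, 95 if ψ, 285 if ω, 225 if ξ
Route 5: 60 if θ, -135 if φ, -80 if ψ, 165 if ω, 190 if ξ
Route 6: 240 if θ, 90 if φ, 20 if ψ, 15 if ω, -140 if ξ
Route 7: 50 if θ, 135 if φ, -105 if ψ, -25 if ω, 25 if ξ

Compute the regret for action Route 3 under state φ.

260

Best payoff under φ is 250.
Regret = 250 − (-10) = 260.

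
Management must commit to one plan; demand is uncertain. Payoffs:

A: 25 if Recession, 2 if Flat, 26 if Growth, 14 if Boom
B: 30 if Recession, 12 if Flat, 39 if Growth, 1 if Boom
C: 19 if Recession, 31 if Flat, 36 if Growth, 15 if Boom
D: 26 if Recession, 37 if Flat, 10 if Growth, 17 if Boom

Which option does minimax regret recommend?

C

Column bests: Recession=30, Flat=37, Growth=39, Boom=17.
A regrets: 5, 35, 13, 3 → max 35
B regrets: 0, 25, 0, 16 → max 25
C regrets: 11, 6, 3, 2 → max 11
D regrets: 4, 0, 29, 0 → max 29
Smallest max regret = 11 → C.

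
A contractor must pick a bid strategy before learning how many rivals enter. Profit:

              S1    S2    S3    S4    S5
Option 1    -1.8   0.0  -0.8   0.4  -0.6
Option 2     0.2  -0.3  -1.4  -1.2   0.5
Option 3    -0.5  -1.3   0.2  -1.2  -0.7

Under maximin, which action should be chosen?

Option 3

Row minima: Option 1=-1.8, Option 2=-1.4, Option 3=-1.3
Best worst-case = -1.3 → Option 3.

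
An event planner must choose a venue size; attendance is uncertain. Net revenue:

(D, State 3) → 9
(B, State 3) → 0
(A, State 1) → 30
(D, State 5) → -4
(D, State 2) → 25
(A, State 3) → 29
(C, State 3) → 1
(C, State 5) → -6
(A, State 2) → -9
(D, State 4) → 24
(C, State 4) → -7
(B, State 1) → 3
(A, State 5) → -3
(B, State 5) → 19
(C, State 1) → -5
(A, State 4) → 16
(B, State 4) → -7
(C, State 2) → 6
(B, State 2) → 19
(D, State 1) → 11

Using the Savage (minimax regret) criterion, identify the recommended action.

Column bests: State 1=30, State 2=25, State 3=29, State 4=24, State 5=19.
A regrets: 0, 34, 0, 8, 22 → max 34
B regrets: 27, 6, 29, 31, 0 → max 31
C regrets: 35, 19, 28, 31, 25 → max 35
D regrets: 19, 0, 20, 0, 23 → max 23
Smallest max regret = 23 → D.

D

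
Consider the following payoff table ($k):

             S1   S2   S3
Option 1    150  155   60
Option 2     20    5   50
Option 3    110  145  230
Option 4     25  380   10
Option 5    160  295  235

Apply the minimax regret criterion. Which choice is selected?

Column bests: S1=160, S2=380, S3=235.
Option 1 regrets: 10, 225, 175 → max 225
Option 2 regrets: 140, 375, 185 → max 375
Option 3 regrets: 50, 235, 5 → max 235
Option 4 regrets: 135, 0, 225 → max 225
Option 5 regrets: 0, 85, 0 → max 85
Smallest max regret = 85 → Option 5.

Option 5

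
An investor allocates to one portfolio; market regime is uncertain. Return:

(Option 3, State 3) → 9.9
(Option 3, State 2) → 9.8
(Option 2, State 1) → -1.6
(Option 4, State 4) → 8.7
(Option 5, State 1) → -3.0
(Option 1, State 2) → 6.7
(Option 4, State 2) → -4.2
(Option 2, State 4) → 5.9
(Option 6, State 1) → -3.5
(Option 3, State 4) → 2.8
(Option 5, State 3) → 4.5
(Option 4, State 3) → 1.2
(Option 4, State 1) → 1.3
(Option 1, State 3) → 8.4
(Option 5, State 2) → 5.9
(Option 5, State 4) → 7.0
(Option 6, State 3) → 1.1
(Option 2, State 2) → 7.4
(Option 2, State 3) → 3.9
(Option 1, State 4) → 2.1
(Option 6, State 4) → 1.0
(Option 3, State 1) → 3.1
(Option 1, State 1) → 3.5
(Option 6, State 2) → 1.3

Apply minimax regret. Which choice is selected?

Column bests: State 1=3.5, State 2=9.8, State 3=9.9, State 4=8.7.
Option 1 regrets: 0.0, 3.1, 1.5, 6.6 → max 6.6
Option 2 regrets: 5.1, 2.4, 6.0, 2.8 → max 6.0
Option 3 regrets: 0.4, 0.0, 0.0, 5.9 → max 5.9
Option 4 regrets: 2.2, 14.0, 8.7, 0.0 → max 14.0
Option 5 regrets: 6.5, 3.9, 5.4, 1.7 → max 6.5
Option 6 regrets: 7.0, 8.5, 8.8, 7.7 → max 8.8
Smallest max regret = 5.9 → Option 3.

Option 3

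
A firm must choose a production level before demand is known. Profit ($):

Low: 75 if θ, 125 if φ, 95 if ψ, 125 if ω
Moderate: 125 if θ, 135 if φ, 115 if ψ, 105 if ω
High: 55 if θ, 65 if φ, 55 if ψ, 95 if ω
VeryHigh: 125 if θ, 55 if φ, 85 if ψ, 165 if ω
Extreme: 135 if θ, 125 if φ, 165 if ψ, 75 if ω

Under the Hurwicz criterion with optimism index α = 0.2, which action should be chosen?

Moderate

Low: 0.2·125 + 0.8·75 = 85
Moderate: 0.2·135 + 0.8·105 = 111
High: 0.2·95 + 0.8·55 = 63
VeryHigh: 0.2·165 + 0.8·55 = 77
Extreme: 0.2·165 + 0.8·75 = 93
Highest Hurwicz score = 111 → Moderate.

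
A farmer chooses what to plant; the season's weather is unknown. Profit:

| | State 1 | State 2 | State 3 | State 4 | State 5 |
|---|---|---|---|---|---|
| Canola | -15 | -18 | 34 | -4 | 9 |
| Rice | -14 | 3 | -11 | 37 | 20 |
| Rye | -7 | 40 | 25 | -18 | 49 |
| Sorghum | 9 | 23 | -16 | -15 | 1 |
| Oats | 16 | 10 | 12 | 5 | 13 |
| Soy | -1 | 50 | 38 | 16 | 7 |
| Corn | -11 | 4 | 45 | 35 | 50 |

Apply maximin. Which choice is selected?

Row minima: Canola=-18, Rice=-14, Rye=-18, Sorghum=-16, Oats=5, Soy=-1, Corn=-11
Best worst-case = 5 → Oats.

Oats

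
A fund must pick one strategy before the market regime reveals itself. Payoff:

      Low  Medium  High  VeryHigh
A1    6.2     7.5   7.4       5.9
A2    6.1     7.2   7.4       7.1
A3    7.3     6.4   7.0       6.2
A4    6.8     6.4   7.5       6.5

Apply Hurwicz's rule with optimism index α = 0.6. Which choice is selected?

A4

A1: 0.6·7.5 + 0.4·5.9 = 6.86
A2: 0.6·7.4 + 0.4·6.1 = 6.88
A3: 0.6·7.3 + 0.4·6.2 = 6.86
A4: 0.6·7.5 + 0.4·6.4 = 7.06
Highest Hurwicz score = 7.06 → A4.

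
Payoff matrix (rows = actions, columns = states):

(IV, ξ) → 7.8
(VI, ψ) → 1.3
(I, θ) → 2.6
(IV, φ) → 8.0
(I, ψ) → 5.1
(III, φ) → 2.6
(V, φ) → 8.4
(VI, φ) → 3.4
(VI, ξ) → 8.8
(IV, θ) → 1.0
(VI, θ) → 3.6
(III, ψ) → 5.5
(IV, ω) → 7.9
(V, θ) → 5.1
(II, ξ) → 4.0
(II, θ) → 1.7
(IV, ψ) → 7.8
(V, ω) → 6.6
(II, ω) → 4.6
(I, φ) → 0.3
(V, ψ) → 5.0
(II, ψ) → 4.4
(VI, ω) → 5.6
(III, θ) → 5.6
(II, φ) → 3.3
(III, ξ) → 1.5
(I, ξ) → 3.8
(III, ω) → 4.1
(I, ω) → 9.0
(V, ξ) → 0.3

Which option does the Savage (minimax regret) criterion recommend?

Column bests: θ=5.6, φ=8.4, ψ=7.8, ω=9.0, ξ=8.8.
I regrets: 3.0, 8.1, 2.7, 0.0, 5.0 → max 8.1
II regrets: 3.9, 5.1, 3.4, 4.4, 4.8 → max 5.1
III regrets: 0.0, 5.8, 2.3, 4.9, 7.3 → max 7.3
IV regrets: 4.6, 0.4, 0.0, 1.1, 1.0 → max 4.6
V regrets: 0.5, 0.0, 2.8, 2.4, 8.5 → max 8.5
VI regrets: 2.0, 5.0, 6.5, 3.4, 0.0 → max 6.5
Smallest max regret = 4.6 → IV.

IV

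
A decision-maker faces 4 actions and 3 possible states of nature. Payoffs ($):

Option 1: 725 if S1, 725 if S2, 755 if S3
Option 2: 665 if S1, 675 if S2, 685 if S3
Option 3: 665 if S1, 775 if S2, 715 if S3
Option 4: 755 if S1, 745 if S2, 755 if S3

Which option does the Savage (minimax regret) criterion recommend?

Column bests: S1=755, S2=775, S3=755.
Option 1 regrets: 30, 50, 0 → max 50
Option 2 regrets: 90, 100, 70 → max 100
Option 3 regrets: 90, 0, 40 → max 90
Option 4 regrets: 0, 30, 0 → max 30
Smallest max regret = 30 → Option 4.

Option 4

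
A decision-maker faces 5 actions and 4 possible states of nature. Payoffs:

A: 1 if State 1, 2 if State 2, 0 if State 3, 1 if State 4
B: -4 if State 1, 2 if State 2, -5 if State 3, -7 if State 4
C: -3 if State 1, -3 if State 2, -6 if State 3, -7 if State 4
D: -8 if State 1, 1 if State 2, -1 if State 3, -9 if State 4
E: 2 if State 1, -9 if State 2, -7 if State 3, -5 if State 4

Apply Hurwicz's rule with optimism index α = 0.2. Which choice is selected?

A

A: 0.2·2 + 0.8·0 = 0.4
B: 0.2·2 + 0.8·(-7) = -5.2
C: 0.2·(-3) + 0.8·(-7) = -6.2
D: 0.2·1 + 0.8·(-9) = -7
E: 0.2·2 + 0.8·(-9) = -6.8
Highest Hurwicz score = 0.4 → A.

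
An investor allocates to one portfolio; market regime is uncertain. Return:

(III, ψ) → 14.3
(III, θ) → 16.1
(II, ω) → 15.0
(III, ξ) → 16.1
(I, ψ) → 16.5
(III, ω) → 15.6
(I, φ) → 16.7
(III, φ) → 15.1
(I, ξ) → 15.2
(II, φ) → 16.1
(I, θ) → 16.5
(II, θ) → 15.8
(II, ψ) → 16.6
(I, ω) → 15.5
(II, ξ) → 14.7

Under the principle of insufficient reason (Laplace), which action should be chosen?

I

Row averages: I=16.08, II=15.64, III=15.44
Highest average = 16.08 → I.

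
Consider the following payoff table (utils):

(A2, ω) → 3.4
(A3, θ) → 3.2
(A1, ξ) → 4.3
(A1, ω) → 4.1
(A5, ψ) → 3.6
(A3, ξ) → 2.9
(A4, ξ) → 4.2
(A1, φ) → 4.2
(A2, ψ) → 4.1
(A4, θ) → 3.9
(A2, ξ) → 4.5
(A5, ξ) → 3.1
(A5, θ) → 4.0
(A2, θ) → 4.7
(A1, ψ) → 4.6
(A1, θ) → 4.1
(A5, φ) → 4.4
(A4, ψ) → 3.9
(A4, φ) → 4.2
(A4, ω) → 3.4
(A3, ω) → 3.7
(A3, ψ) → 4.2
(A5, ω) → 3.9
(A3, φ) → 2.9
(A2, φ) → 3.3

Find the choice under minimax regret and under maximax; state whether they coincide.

Column bests: θ=4.7, φ=4.4, ψ=4.6, ω=4.1, ξ=4.5.
A1 regrets: 0.6, 0.2, 0.0, 0.0, 0.2 → max 0.6
A2 regrets: 0.0, 1.1, 0.5, 0.7, 0.0 → max 1.1
A3 regrets: 1.5, 1.5, 0.4, 0.4, 1.6 → max 1.6
A4 regrets: 0.8, 0.2, 0.7, 0.7, 0.3 → max 0.8
A5 regrets: 0.7, 0.0, 1.0, 0.2, 1.4 → max 1.4
Smallest max regret = 0.6 → A1.
Row maxima: A1=4.6, A2=4.7, A3=4.2, A4=4.2, A5=4.4
Best best-case = 4.7 → A2.

minimax regret → A1; maximax → A2 (disagree)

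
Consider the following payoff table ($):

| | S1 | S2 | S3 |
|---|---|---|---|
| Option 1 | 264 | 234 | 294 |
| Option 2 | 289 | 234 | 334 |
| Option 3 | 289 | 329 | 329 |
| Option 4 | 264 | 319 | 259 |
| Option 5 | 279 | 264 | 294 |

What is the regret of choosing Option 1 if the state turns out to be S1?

25

Best payoff under S1 is 289.
Regret = 289 − 264 = 25.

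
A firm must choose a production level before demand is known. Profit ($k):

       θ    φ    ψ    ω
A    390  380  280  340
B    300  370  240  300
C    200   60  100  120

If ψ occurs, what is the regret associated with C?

180

Best payoff under ψ is 280.
Regret = 280 − 100 = 180.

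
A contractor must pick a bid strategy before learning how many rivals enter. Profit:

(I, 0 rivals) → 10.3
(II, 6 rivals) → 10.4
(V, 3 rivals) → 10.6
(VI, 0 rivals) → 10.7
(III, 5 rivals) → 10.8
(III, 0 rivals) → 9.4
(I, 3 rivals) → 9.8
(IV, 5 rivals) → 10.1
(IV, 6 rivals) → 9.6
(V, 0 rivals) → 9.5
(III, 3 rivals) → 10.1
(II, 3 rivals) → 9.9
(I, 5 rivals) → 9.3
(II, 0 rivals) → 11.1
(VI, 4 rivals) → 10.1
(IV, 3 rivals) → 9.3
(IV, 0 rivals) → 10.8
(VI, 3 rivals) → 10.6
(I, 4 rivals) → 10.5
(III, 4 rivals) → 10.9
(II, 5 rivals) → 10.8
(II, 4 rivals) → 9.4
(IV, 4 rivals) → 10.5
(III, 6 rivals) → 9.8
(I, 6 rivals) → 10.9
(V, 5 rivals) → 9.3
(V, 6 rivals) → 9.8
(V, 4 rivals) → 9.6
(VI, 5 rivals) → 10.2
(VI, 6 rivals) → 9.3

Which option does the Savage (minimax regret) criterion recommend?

IV

Column bests: 0 rivals=11.1, 3 rivals=10.6, 4 rivals=10.9, 5 rivals=10.8, 6 rivals=10.9.
I regrets: 0.8, 0.8, 0.4, 1.5, 0.0 → max 1.5
II regrets: 0.0, 0.7, 1.5, 0.0, 0.5 → max 1.5
III regrets: 1.7, 0.5, 0.0, 0.0, 1.1 → max 1.7
IV regrets: 0.3, 1.3, 0.4, 0.7, 1.3 → max 1.3
V regrets: 1.6, 0.0, 1.3, 1.5, 1.1 → max 1.6
VI regrets: 0.4, 0.0, 0.8, 0.6, 1.6 → max 1.6
Smallest max regret = 1.3 → IV.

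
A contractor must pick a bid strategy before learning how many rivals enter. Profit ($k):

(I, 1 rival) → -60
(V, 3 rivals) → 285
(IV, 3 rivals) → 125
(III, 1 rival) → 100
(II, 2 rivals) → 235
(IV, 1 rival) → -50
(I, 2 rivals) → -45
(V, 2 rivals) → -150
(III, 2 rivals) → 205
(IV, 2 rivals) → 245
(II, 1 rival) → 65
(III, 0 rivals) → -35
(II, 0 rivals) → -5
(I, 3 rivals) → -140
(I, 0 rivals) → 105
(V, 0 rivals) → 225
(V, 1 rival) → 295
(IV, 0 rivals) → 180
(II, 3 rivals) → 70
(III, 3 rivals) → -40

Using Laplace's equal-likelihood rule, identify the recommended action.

Row averages: I=-35, II=91.25, III=57.5, IV=125, V=163.75
Highest average = 163.75 → V.

V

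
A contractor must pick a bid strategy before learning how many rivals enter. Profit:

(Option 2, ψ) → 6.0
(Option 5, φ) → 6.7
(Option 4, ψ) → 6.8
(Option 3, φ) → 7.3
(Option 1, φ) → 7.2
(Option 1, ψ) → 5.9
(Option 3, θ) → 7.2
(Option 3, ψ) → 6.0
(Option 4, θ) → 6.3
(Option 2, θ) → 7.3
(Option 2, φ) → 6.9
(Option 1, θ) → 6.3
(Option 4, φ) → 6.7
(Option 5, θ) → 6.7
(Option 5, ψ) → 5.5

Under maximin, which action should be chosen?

Option 4

Row minima: Option 1=5.9, Option 2=6.0, Option 3=6.0, Option 4=6.3, Option 5=5.5
Best worst-case = 6.3 → Option 4.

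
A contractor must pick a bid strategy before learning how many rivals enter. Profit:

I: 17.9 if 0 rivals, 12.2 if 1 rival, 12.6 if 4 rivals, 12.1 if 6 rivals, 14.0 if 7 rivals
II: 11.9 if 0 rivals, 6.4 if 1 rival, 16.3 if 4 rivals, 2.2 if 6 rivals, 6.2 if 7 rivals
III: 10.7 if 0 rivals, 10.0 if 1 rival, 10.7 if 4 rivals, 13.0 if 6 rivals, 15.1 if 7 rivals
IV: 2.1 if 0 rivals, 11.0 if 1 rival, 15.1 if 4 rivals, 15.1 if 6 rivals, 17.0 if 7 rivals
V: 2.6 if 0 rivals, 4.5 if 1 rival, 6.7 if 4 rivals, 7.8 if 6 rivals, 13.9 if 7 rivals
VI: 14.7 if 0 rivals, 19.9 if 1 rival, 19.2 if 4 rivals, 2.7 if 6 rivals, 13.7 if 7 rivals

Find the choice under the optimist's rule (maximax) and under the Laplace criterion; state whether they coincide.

Row maxima: I=17.9, II=16.3, III=15.1, IV=17.0, V=13.9, VI=19.9
Best best-case = 19.9 → VI.
Row averages: I=13.76, II=8.6, III=11.9, IV=12.06, V=7.1, VI=14.04
Highest average = 14.04 → VI.

maximax → VI; laplace → VI (agree)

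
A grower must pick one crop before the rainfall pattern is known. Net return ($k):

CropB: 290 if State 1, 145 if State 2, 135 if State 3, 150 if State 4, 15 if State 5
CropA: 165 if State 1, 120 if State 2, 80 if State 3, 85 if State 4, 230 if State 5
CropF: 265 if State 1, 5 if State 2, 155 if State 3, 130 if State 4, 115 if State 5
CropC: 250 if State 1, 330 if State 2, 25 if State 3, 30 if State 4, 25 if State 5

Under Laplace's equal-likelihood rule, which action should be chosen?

Row averages: CropB=147, CropA=136, CropF=134, CropC=132
Highest average = 147 → CropB.

CropB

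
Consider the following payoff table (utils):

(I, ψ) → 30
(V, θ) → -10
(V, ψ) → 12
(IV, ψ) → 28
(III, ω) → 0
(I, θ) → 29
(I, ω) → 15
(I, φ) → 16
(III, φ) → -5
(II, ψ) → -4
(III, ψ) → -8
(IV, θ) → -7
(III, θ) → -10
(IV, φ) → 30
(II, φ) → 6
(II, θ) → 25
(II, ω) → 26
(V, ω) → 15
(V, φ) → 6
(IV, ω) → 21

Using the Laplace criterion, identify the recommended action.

Row averages: I=22.5, II=13.25, III=-5.75, IV=18, V=5.75
Highest average = 22.5 → I.

I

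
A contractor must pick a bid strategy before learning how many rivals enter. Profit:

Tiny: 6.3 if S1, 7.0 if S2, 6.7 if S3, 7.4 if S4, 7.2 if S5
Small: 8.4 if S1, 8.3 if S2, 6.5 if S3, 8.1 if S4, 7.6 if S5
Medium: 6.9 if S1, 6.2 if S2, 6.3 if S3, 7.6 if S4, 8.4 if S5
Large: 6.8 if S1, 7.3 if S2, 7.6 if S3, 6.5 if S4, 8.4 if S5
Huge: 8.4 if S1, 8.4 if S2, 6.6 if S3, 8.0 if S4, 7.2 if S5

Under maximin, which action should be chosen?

Huge

Row minima: Tiny=6.3, Small=6.5, Medium=6.2, Large=6.5, Huge=6.6
Best worst-case = 6.6 → Huge.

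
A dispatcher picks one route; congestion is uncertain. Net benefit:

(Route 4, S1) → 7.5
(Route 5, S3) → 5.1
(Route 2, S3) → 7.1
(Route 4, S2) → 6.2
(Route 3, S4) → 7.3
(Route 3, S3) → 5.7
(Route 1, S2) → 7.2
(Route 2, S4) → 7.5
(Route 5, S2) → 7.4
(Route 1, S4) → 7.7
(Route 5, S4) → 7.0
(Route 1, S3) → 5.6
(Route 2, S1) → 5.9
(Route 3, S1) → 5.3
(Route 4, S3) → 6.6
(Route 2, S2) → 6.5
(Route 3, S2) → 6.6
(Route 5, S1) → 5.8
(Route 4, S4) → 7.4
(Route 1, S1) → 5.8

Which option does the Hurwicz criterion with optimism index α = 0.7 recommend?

Route 4

Route 1: 0.7·7.7 + 0.3·5.6 = 7.07
Route 2: 0.7·7.5 + 0.3·5.9 = 7.02
Route 3: 0.7·7.3 + 0.3·5.3 = 6.7
Route 4: 0.7·7.5 + 0.3·6.2 = 7.11
Route 5: 0.7·7.4 + 0.3·5.1 = 6.71
Highest Hurwicz score = 7.11 → Route 4.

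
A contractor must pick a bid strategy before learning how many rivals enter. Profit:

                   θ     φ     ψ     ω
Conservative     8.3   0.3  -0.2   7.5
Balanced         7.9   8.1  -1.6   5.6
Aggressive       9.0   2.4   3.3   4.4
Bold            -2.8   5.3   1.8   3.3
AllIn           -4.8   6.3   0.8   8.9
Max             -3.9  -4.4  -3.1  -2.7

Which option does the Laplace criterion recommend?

Row averages: Conservative=3.975, Balanced=5, Aggressive=4.775, Bold=1.9, AllIn=2.8, Max=-3.525
Highest average = 5 → Balanced.

Balanced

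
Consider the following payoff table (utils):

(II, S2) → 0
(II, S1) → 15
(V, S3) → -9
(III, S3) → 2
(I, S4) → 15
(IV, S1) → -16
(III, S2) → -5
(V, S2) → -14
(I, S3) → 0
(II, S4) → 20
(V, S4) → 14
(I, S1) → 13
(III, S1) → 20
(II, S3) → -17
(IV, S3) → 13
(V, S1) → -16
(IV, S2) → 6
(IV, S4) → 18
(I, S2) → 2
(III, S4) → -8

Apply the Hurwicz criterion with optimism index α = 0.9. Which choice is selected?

III

I: 0.9·15 + 0.1·0 = 13.5
II: 0.9·20 + 0.1·(-17) = 16.3
III: 0.9·20 + 0.1·(-8) = 17.2
IV: 0.9·18 + 0.1·(-16) = 14.6
V: 0.9·14 + 0.1·(-16) = 11
Highest Hurwicz score = 17.2 → III.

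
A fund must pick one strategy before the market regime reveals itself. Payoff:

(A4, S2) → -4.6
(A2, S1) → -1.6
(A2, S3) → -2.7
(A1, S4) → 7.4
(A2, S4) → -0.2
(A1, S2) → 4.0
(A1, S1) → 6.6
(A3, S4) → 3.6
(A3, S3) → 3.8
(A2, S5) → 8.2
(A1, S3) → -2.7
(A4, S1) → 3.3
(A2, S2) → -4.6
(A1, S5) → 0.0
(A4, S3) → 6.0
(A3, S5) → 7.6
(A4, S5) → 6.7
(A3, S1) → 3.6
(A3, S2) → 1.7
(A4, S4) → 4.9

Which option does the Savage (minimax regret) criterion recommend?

A3

Column bests: S1=6.6, S2=4.0, S3=6.0, S4=7.4, S5=8.2.
A1 regrets: 0.0, 0.0, 8.7, 0.0, 8.2 → max 8.7
A2 regrets: 8.2, 8.6, 8.7, 7.6, 0.0 → max 8.7
A3 regrets: 3.0, 2.3, 2.2, 3.8, 0.6 → max 3.8
A4 regrets: 3.3, 8.6, 0.0, 2.5, 1.5 → max 8.6
Smallest max regret = 3.8 → A3.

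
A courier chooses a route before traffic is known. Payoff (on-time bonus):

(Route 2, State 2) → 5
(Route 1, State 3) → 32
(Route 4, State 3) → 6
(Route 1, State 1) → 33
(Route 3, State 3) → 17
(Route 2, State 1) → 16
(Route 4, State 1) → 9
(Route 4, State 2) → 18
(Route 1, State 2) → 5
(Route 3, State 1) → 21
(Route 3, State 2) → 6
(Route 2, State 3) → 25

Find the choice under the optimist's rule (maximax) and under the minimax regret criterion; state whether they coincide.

maximax → Route 1; minimax regret → Route 1 (agree)

Row maxima: Route 1=33, Route 2=25, Route 3=21, Route 4=18
Best best-case = 33 → Route 1.
Column bests: State 1=33, State 2=18, State 3=32.
Route 1 regrets: 0, 13, 0 → max 13
Route 2 regrets: 17, 13, 7 → max 17
Route 3 regrets: 12, 12, 15 → max 15
Route 4 regrets: 24, 0, 26 → max 26
Smallest max regret = 13 → Route 1.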